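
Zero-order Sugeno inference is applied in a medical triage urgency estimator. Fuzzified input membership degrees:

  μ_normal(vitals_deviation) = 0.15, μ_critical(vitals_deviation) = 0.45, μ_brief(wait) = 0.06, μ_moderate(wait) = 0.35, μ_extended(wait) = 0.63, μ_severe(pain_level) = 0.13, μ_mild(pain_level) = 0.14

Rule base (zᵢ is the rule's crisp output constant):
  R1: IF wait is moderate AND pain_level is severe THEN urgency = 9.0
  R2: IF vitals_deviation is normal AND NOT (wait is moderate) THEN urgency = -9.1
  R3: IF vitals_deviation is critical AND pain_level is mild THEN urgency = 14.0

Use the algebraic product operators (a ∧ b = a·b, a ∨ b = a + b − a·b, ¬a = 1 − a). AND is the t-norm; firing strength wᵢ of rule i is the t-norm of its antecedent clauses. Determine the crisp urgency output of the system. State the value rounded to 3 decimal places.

R1 (z=9.0): moderate=0.35, severe=0.13; AND[a·b] → w = 0.0455
R2 (z=-9.1): normal=0.15, ¬moderate=1−0.35=0.65; AND[a·b] → w = 0.0975
R3 (z=14.0): critical=0.45, mild=0.14; AND[a·b] → w = 0.0630
Weighted average = (0.0455·9.0 + 0.0975·-9.1 + 0.0630·14.0) / (0.0455 + 0.0975 + 0.0630)
  = 0.4043 / 0.2060 = 1.962

1.962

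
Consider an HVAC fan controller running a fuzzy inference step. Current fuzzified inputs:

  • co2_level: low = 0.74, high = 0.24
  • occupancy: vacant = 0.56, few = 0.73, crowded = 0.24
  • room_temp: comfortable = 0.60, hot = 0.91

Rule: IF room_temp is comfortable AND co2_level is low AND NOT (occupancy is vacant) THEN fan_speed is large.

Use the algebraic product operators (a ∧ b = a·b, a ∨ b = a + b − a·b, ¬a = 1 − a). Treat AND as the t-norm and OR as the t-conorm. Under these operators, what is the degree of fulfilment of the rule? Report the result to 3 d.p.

0.195

firing strength: comfortable=0.60, low=0.74, ¬vacant=1−0.56=0.44; AND[a·b] → w = 0.1954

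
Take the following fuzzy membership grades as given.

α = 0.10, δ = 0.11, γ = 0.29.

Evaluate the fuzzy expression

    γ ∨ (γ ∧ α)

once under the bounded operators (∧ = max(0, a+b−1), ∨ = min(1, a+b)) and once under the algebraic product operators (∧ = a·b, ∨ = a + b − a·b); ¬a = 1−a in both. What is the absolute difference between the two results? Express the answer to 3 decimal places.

0.021

Under bounded:
  γ ∧ α = max(0, a+b−1) on (0.29, 0.10) = 0.00
  γ ∨ (γ ∧ α) = min(1, a+b) on (0.29, 0.00) = 0.29
  → value = 0.2900
Under algebraic product:
  γ ∧ α = a·b on (0.2900, 0.1000) = 0.0290
  γ ∨ (γ ∧ α) = a + b − a·b on (0.2900, 0.0290) = 0.3106
  → value = 0.3106
|0.2900 − 0.3106| = 0.021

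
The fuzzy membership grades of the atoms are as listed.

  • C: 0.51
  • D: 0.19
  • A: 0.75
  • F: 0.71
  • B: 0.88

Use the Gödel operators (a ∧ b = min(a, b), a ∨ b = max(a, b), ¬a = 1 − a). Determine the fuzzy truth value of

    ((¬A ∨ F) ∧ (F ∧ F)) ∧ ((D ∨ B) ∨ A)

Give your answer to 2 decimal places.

0.71

¬A = 1 − 0.75 = 0.25
¬A ∨ F = max(a, b) on (0.25, 0.71) = 0.71
F ∧ F = min(a, b) on (0.71, 0.71) = 0.71
(¬A ∨ F) ∧ (F ∧ F) = min(a, b) on (0.71, 0.71) = 0.71
D ∨ B = max(a, b) on (0.19, 0.88) = 0.88
(D ∨ B) ∨ A = max(a, b) on (0.88, 0.75) = 0.88
((¬A ∨ F) ∧ (F ∧ F)) ∧ ((D ∨ B) ∨ A) = min(a, b) on (0.71, 0.88) = 0.71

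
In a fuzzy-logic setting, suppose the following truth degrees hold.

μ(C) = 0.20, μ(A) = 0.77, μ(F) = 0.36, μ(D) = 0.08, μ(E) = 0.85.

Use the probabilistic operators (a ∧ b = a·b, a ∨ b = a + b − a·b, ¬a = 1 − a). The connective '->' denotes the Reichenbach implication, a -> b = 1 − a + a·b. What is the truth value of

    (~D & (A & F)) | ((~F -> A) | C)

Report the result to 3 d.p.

~D = 1 − 0.0800 = 0.9200
A & F = a·b on (0.7700, 0.3600) = 0.2772
~D & (A & F) = a·b on (0.9200, 0.2772) = 0.2550
~F = 1 − 0.3600 = 0.6400
~F -> A  [Reichenbach: 1 − a + a·b] with a=0.6400, b=0.7700 → 0.8528
(~F -> A) | C = a + b − a·b on (0.8528, 0.2000) = 0.8822
(~D & (A & F)) | ((~F -> A) | C) = a + b − a·b on (0.2550, 0.8822) = 0.9123

0.912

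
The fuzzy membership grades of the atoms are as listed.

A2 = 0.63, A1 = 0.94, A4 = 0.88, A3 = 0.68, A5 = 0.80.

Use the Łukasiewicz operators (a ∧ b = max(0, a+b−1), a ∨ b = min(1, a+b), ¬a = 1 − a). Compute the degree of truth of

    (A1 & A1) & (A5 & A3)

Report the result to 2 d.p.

0.36

A1 & A1 = max(0, a+b−1) on (0.94, 0.94) = 0.88
A5 & A3 = max(0, a+b−1) on (0.80, 0.68) = 0.48
(A1 & A1) & (A5 & A3) = max(0, a+b−1) on (0.88, 0.48) = 0.36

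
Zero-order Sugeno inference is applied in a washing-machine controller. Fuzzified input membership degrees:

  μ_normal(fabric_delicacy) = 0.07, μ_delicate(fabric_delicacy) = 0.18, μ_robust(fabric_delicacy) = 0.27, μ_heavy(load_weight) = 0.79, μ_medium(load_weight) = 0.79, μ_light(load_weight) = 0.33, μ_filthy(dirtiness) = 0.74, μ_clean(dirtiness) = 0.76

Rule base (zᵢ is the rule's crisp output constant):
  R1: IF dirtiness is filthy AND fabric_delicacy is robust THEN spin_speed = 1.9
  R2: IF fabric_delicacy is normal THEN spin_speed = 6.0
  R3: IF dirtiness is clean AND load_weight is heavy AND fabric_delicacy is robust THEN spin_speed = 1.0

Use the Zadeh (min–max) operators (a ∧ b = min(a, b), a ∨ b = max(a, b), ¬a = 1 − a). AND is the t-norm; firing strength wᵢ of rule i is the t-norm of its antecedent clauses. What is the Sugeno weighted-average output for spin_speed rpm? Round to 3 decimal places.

1.972

R1 (z=1.9): filthy=0.74, robust=0.27; AND[min(a, b)] → w = 0.27
R2 (z=6.0): normal=0.07 → w = 0.07
R3 (z=1.0): clean=0.76, heavy=0.79, robust=0.27; AND[min(a, b)] → w = 0.27
Weighted average = (0.27·1.9 + 0.07·6.0 + 0.27·1.0) / (0.27 + 0.07 + 0.27)
  = 1.2030 / 0.6100 = 1.972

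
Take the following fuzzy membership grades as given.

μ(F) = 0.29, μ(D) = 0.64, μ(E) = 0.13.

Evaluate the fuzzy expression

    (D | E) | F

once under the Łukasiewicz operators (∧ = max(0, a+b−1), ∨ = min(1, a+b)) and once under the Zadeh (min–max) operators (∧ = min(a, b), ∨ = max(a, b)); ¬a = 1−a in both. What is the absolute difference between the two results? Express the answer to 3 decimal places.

0.360

Under Łukasiewicz:
  D | E = min(1, a+b) on (0.64, 0.13) = 0.77
  (D | E) | F = min(1, a+b) on (0.77, 0.29) = 1.00
  → value = 1.0000
Under Zadeh (min–max):
  D | E = max(a, b) on (0.64, 0.13) = 0.64
  (D | E) | F = max(a, b) on (0.64, 0.29) = 0.64
  → value = 0.6400
|1.0000 − 0.6400| = 0.360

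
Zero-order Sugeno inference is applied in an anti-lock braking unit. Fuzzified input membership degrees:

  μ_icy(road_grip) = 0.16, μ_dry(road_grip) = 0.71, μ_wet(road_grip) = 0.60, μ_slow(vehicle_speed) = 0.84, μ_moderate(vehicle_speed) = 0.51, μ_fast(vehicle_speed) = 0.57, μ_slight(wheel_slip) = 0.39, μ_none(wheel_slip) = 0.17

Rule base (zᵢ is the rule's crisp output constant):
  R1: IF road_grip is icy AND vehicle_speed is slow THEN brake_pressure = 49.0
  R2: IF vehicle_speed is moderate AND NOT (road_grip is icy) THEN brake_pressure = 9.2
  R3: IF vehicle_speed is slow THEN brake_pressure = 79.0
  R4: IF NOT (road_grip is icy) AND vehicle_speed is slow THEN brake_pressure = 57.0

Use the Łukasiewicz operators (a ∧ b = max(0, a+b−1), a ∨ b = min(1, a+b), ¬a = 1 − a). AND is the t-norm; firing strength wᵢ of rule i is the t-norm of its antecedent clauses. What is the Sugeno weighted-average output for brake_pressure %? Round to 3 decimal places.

R1 (z=49.0): icy=0.16, slow=0.84; AND[max(0, a+b−1)] → w = 0.00
R2 (z=9.2): moderate=0.51, ¬icy=1−0.16=0.84; AND[max(0, a+b−1)] → w = 0.35
R3 (z=79.0): slow=0.84 → w = 0.84
R4 (z=57.0): ¬icy=1−0.16=0.84, slow=0.84; AND[max(0, a+b−1)] → w = 0.68
Weighted average = (0.00·49.0 + 0.35·9.2 + 0.84·79.0 + 0.68·57.0) / (0.00 + 0.35 + 0.84 + 0.68)
  = 108.3400 / 1.8700 = 57.936

57.936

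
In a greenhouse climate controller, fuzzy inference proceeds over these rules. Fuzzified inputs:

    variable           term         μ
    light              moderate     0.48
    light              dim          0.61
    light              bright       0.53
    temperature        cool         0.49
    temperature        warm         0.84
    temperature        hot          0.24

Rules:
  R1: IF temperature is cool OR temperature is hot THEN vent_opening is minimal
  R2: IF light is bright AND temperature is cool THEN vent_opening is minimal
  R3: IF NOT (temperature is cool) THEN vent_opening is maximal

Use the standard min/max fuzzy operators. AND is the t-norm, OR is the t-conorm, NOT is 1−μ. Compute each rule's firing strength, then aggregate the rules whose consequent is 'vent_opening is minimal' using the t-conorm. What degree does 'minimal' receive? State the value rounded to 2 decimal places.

R1: cool=0.49, hot=0.24; OR[max(a, b)] → w = 0.49
R2: bright=0.53, cool=0.49; AND[min(a, b)] → w = 0.49
R3: ¬cool=1−0.49=0.51 → w = 0.51
Rules with consequent 'minimal': {R1, R2} → strengths 0.49, 0.49
Aggregate via t-conorm [max(a, b)]: 0.49

0.49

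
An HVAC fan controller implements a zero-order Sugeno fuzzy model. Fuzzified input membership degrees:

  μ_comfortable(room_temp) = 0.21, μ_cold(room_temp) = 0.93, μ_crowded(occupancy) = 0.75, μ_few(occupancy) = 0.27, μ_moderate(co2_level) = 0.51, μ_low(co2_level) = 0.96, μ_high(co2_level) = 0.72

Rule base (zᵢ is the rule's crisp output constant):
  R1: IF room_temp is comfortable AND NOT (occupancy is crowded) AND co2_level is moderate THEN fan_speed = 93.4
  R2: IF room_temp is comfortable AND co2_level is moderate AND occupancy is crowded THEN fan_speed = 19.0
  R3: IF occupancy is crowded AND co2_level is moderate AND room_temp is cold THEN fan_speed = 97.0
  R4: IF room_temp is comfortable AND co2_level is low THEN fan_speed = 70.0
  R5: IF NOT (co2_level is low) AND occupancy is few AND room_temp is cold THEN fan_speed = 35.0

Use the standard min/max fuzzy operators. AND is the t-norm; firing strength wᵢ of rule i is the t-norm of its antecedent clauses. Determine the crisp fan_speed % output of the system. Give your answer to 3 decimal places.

75.571

R1 (z=93.4): comfortable=0.21, ¬crowded=1−0.75=0.25, moderate=0.51; AND[min(a, b)] → w = 0.21
R2 (z=19.0): comfortable=0.21, moderate=0.51, crowded=0.75; AND[min(a, b)] → w = 0.21
R3 (z=97.0): crowded=0.75, moderate=0.51, cold=0.93; AND[min(a, b)] → w = 0.51
R4 (z=70.0): comfortable=0.21, low=0.96; AND[min(a, b)] → w = 0.21
R5 (z=35.0): ¬low=1−0.96=0.04, few=0.27, cold=0.93; AND[min(a, b)] → w = 0.04
Weighted average = (0.21·93.4 + 0.21·19.0 + 0.51·97.0 + 0.21·70.0 + 0.04·35.0) / (0.21 + 0.21 + 0.51 + 0.21 + 0.04)
  = 89.1740 / 1.1800 = 75.571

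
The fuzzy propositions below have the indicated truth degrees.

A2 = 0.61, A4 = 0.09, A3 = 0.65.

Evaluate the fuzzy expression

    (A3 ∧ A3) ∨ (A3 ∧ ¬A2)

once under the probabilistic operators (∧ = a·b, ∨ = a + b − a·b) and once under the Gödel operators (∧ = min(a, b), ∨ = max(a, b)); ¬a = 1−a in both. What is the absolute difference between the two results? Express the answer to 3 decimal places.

Under probabilistic:
  A3 ∧ A3 = a·b on (0.6500, 0.6500) = 0.4225
  ¬A2 = 1 − 0.6100 = 0.3900
  A3 ∧ ¬A2 = a·b on (0.6500, 0.3900) = 0.2535
  (A3 ∧ A3) ∨ (A3 ∧ ¬A2) = a + b − a·b on (0.4225, 0.2535) = 0.5689
  → value = 0.5689
Under Gödel:
  A3 ∧ A3 = min(a, b) on (0.65, 0.65) = 0.65
  ¬A2 = 1 − 0.61 = 0.39
  A3 ∧ ¬A2 = min(a, b) on (0.65, 0.39) = 0.39
  (A3 ∧ A3) ∨ (A3 ∧ ¬A2) = max(a, b) on (0.65, 0.39) = 0.65
  → value = 0.6500
|0.5689 − 0.6500| = 0.081

0.081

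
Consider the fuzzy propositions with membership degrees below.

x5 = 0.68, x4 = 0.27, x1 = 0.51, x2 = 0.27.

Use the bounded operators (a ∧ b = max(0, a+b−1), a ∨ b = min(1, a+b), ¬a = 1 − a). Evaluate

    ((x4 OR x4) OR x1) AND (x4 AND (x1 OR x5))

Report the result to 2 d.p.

0.27

x4 OR x4 = min(1, a+b) on (0.27, 0.27) = 0.54
(x4 OR x4) OR x1 = min(1, a+b) on (0.54, 0.51) = 1.00
x1 OR x5 = min(1, a+b) on (0.51, 0.68) = 1.00
x4 AND (x1 OR x5) = max(0, a+b−1) on (0.27, 1.00) = 0.27
((x4 OR x4) OR x1) AND (x4 AND (x1 OR x5)) = max(0, a+b−1) on (1.00, 0.27) = 0.27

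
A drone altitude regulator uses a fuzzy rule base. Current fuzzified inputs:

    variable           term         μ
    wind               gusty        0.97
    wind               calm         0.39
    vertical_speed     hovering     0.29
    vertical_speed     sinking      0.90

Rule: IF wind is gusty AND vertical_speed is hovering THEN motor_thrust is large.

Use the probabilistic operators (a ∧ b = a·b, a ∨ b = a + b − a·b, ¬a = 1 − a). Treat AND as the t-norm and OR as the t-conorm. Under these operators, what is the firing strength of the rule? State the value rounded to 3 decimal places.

firing strength: gusty=0.97, hovering=0.29; AND[a·b] → w = 0.2813

0.281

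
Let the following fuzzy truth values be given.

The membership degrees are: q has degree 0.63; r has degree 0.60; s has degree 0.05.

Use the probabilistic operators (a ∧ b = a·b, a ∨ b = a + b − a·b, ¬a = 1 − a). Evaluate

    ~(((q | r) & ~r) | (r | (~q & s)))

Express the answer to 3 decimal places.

0.259

q | r = a + b − a·b on (0.6300, 0.6000) = 0.8520
~r = 1 − 0.6000 = 0.4000
(q | r) & ~r = a·b on (0.8520, 0.4000) = 0.3408
~q = 1 − 0.6300 = 0.3700
~q & s = a·b on (0.3700, 0.0500) = 0.0185
r | (~q & s) = a + b − a·b on (0.6000, 0.0185) = 0.6074
((q | r) & ~r) | (r | (~q & s)) = a + b − a·b on (0.3408, 0.6074) = 0.7412
~(((q | r) & ~r) | (r | (~q & s))) = 1 − 0.7412 = 0.2588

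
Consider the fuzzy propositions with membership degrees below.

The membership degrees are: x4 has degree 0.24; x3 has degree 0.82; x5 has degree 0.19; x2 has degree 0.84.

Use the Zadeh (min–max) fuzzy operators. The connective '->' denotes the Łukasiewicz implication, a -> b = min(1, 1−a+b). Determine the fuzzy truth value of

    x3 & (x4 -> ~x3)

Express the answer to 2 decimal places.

0.82

~x3 = 1 − 0.82 = 0.18
x4 -> ~x3  [Łukasiewicz: min(1, 1−a+b)] with a=0.24, b=0.18 → 0.94
x3 & (x4 -> ~x3) = min(a, b) on (0.82, 0.94) = 0.82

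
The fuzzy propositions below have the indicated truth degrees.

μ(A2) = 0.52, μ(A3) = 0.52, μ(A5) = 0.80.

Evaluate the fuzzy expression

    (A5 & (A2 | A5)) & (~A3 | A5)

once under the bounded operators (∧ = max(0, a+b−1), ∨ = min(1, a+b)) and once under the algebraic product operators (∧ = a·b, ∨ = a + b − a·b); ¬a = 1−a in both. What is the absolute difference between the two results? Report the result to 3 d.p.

Under bounded:
  A2 | A5 = min(1, a+b) on (0.52, 0.80) = 1.00
  A5 & (A2 | A5) = max(0, a+b−1) on (0.80, 1.00) = 0.80
  ~A3 = 1 − 0.52 = 0.48
  ~A3 | A5 = min(1, a+b) on (0.48, 0.80) = 1.00
  (A5 & (A2 | A5)) & (~A3 | A5) = max(0, a+b−1) on (0.80, 1.00) = 0.80
  → value = 0.8000
Under algebraic product:
  A2 | A5 = a + b − a·b on (0.5200, 0.8000) = 0.9040
  A5 & (A2 | A5) = a·b on (0.8000, 0.9040) = 0.7232
  ~A3 = 1 − 0.5200 = 0.4800
  ~A3 | A5 = a + b − a·b on (0.4800, 0.8000) = 0.8960
  (A5 & (A2 | A5)) & (~A3 | A5) = a·b on (0.7232, 0.8960) = 0.6480
  → value = 0.6480
|0.8000 − 0.6480| = 0.152

0.152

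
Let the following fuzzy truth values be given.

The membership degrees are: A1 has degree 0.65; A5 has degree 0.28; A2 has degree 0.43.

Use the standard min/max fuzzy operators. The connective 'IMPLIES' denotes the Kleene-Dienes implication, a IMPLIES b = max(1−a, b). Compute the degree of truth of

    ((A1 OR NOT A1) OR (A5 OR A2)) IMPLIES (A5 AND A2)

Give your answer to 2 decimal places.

0.35

NOT A1 = 1 − 0.65 = 0.35
A1 OR NOT A1 = max(a, b) on (0.65, 0.35) = 0.65
A5 OR A2 = max(a, b) on (0.28, 0.43) = 0.43
(A1 OR NOT A1) OR (A5 OR A2) = max(a, b) on (0.65, 0.43) = 0.65
A5 AND A2 = min(a, b) on (0.28, 0.43) = 0.28
((A1 OR NOT A1) OR (A5 OR A2)) IMPLIES (A5 AND A2)  [Kleene-Dienes: max(1−a, b)] with a=0.65, b=0.28 → 0.35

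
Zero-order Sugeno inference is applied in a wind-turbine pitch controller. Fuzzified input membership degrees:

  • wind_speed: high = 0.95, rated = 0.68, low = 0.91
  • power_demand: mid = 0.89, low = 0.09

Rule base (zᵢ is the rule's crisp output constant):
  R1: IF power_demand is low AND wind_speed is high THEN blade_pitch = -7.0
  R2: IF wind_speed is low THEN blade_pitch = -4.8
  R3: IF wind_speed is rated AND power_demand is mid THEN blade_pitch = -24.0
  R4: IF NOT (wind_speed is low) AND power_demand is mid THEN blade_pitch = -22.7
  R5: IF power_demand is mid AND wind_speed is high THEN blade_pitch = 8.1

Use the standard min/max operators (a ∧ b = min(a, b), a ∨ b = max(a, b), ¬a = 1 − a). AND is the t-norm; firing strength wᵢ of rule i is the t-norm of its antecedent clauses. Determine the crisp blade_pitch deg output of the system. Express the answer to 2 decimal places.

-6.07

R1 (z=-7.0): low=0.09, high=0.95; AND[min(a, b)] → w = 0.09
R2 (z=-4.8): low=0.91 → w = 0.91
R3 (z=-24.0): rated=0.68, mid=0.89; AND[min(a, b)] → w = 0.68
R4 (z=-22.7): ¬low=1−0.91=0.09, mid=0.89; AND[min(a, b)] → w = 0.09
R5 (z=8.1): mid=0.89, high=0.95; AND[min(a, b)] → w = 0.89
Weighted average = (0.09·-7.0 + 0.91·-4.8 + 0.68·-24.0 + 0.09·-22.7 + 0.89·8.1) / (0.09 + 0.91 + 0.68 + 0.09 + 0.89)
  = -16.1520 / 2.6600 = -6.07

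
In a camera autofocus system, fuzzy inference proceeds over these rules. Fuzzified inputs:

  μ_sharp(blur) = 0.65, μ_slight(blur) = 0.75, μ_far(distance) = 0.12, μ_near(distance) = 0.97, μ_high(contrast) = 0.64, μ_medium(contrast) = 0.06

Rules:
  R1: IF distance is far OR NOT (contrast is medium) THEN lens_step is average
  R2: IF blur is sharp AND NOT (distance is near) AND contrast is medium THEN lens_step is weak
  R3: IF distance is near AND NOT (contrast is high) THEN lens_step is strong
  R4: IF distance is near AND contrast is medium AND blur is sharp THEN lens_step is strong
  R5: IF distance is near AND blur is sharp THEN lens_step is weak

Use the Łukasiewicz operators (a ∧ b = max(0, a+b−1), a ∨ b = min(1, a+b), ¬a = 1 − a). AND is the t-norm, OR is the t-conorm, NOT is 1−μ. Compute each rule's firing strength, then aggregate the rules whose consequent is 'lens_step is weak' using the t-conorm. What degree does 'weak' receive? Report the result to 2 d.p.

0.62

R1: far=0.12, ¬medium=1−0.06=0.94; OR[min(1, a+b)] → w = 1.00
R2: sharp=0.65, ¬near=1−0.97=0.03, medium=0.06; AND[max(0, a+b−1)] → w = 0.00
R3: near=0.97, ¬high=1−0.64=0.36; AND[max(0, a+b−1)] → w = 0.33
R4: near=0.97, medium=0.06, sharp=0.65; AND[max(0, a+b−1)] → w = 0.00
R5: near=0.97, sharp=0.65; AND[max(0, a+b−1)] → w = 0.62
Rules with consequent 'weak': {R2, R5} → strengths 0.00, 0.62
Aggregate via t-conorm [min(1, a+b)]: 0.62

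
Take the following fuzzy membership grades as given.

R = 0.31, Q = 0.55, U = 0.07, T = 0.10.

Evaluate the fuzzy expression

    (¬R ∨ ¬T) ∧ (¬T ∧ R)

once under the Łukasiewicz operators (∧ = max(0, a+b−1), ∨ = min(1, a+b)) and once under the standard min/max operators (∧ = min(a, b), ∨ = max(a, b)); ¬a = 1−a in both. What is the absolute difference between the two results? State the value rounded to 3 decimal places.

Under Łukasiewicz:
  ¬R = 1 − 0.31 = 0.69
  ¬T = 1 − 0.10 = 0.90
  ¬R ∨ ¬T = min(1, a+b) on (0.69, 0.90) = 1.00
  ¬T = 1 − 0.10 = 0.90
  ¬T ∧ R = max(0, a+b−1) on (0.90, 0.31) = 0.21
  (¬R ∨ ¬T) ∧ (¬T ∧ R) = max(0, a+b−1) on (1.00, 0.21) = 0.21
  → value = 0.2100
Under standard min/max:
  ¬R = 1 − 0.31 = 0.69
  ¬T = 1 − 0.10 = 0.90
  ¬R ∨ ¬T = max(a, b) on (0.69, 0.90) = 0.90
  ¬T = 1 − 0.10 = 0.90
  ¬T ∧ R = min(a, b) on (0.90, 0.31) = 0.31
  (¬R ∨ ¬T) ∧ (¬T ∧ R) = min(a, b) on (0.90, 0.31) = 0.31
  → value = 0.3100
|0.2100 − 0.3100| = 0.100

0.100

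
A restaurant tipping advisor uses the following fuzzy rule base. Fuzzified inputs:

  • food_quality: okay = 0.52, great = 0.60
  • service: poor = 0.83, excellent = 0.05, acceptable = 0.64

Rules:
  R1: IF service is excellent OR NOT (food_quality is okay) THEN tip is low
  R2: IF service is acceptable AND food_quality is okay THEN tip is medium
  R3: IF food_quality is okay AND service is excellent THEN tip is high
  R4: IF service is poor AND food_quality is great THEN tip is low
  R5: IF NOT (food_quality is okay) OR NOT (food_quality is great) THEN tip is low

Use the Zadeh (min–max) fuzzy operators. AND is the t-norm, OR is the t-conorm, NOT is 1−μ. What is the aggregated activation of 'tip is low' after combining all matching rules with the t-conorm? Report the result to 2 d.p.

0.60

R1: excellent=0.05, ¬okay=1−0.52=0.48; OR[max(a, b)] → w = 0.48
R2: acceptable=0.64, okay=0.52; AND[min(a, b)] → w = 0.52
R3: okay=0.52, excellent=0.05; AND[min(a, b)] → w = 0.05
R4: poor=0.83, great=0.60; AND[min(a, b)] → w = 0.60
R5: ¬okay=1−0.52=0.48, ¬great=1−0.60=0.40; OR[max(a, b)] → w = 0.48
Rules with consequent 'low': {R1, R4, R5} → strengths 0.48, 0.60, 0.48
Aggregate via t-conorm [max(a, b)]: 0.60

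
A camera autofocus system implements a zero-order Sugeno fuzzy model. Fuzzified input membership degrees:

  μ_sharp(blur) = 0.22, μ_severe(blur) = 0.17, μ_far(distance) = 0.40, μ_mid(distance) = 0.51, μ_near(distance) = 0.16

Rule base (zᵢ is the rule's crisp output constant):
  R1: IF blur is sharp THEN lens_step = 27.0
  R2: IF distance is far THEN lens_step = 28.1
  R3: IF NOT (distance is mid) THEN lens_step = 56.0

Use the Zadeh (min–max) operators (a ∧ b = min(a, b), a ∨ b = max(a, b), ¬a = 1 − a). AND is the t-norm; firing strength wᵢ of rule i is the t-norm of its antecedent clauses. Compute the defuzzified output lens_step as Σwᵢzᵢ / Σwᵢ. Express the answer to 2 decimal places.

40.20

R1 (z=27.0): sharp=0.22 → w = 0.22
R2 (z=28.1): far=0.40 → w = 0.40
R3 (z=56.0): ¬mid=1−0.51=0.49 → w = 0.49
Weighted average = (0.22·27.0 + 0.40·28.1 + 0.49·56.0) / (0.22 + 0.40 + 0.49)
  = 44.6200 / 1.1100 = 40.20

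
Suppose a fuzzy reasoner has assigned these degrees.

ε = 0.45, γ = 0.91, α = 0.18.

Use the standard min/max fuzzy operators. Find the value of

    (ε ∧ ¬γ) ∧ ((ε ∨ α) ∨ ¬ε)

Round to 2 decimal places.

¬γ = 1 − 0.91 = 0.09
ε ∧ ¬γ = min(a, b) on (0.45, 0.09) = 0.09
ε ∨ α = max(a, b) on (0.45, 0.18) = 0.45
¬ε = 1 − 0.45 = 0.55
(ε ∨ α) ∨ ¬ε = max(a, b) on (0.45, 0.55) = 0.55
(ε ∧ ¬γ) ∧ ((ε ∨ α) ∨ ¬ε) = min(a, b) on (0.09, 0.55) = 0.09

0.09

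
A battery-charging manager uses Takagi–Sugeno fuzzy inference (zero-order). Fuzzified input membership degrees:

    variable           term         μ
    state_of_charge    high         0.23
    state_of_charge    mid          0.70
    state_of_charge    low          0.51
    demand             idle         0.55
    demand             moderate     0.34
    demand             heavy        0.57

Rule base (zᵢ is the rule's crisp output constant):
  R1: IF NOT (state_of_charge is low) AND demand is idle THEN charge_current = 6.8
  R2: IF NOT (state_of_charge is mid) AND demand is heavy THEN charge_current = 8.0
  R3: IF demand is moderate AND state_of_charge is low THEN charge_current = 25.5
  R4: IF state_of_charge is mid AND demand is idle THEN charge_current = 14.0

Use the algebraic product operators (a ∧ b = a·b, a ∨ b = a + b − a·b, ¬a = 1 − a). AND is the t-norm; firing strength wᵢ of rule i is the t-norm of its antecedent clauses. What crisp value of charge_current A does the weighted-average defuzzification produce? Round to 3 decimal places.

R1 (z=6.8): ¬low=1−0.51=0.49, idle=0.55; AND[a·b] → w = 0.2695
R2 (z=8.0): ¬mid=1−0.70=0.30, heavy=0.57; AND[a·b] → w = 0.1710
R3 (z=25.5): moderate=0.34, low=0.51; AND[a·b] → w = 0.1734
R4 (z=14.0): mid=0.70, idle=0.55; AND[a·b] → w = 0.3850
Weighted average = (0.2695·6.8 + 0.1710·8.0 + 0.1734·25.5 + 0.3850·14.0) / (0.2695 + 0.1710 + 0.1734 + 0.3850)
  = 13.0123 / 0.9989 = 13.027

13.027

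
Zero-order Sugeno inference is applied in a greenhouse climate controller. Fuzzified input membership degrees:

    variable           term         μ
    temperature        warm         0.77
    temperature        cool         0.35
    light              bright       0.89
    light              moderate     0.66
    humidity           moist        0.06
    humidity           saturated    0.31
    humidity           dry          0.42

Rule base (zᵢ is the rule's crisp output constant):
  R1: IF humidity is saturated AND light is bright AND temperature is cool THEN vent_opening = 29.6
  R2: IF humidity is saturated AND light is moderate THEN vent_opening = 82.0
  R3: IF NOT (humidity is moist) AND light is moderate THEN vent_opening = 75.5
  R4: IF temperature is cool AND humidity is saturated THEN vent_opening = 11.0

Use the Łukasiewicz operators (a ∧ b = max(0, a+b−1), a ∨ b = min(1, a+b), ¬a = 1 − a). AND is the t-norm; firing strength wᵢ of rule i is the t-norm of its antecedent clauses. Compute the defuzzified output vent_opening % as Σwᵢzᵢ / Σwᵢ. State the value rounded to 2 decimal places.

R1 (z=29.6): saturated=0.31, bright=0.89, cool=0.35; AND[max(0, a+b−1)] → w = 0.00
R2 (z=82.0): saturated=0.31, moderate=0.66; AND[max(0, a+b−1)] → w = 0.00
R3 (z=75.5): ¬moist=1−0.06=0.94, moderate=0.66; AND[max(0, a+b−1)] → w = 0.60
R4 (z=11.0): cool=0.35, saturated=0.31; AND[max(0, a+b−1)] → w = 0.00
Weighted average = (0.00·29.6 + 0.00·82.0 + 0.60·75.5 + 0.00·11.0) / (0.00 + 0.00 + 0.60 + 0.00)
  = 45.3000 / 0.6000 = 75.50

75.50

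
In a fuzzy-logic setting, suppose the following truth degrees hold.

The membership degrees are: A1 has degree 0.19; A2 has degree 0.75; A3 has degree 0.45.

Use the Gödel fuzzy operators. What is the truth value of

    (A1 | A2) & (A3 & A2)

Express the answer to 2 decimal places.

0.45

A1 | A2 = max(a, b) on (0.19, 0.75) = 0.75
A3 & A2 = min(a, b) on (0.45, 0.75) = 0.45
(A1 | A2) & (A3 & A2) = min(a, b) on (0.75, 0.45) = 0.45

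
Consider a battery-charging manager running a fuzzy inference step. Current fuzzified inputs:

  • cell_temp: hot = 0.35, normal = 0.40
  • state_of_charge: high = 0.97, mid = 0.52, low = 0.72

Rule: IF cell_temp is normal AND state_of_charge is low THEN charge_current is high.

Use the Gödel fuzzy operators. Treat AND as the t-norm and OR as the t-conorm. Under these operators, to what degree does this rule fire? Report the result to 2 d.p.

firing strength: normal=0.40, low=0.72; AND[min(a, b)] → w = 0.40

0.40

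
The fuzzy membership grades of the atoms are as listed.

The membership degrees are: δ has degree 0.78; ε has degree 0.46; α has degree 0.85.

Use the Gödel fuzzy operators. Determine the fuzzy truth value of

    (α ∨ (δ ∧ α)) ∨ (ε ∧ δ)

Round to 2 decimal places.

δ ∧ α = min(a, b) on (0.78, 0.85) = 0.78
α ∨ (δ ∧ α) = max(a, b) on (0.85, 0.78) = 0.85
ε ∧ δ = min(a, b) on (0.46, 0.78) = 0.46
(α ∨ (δ ∧ α)) ∨ (ε ∧ δ) = max(a, b) on (0.85, 0.46) = 0.85

0.85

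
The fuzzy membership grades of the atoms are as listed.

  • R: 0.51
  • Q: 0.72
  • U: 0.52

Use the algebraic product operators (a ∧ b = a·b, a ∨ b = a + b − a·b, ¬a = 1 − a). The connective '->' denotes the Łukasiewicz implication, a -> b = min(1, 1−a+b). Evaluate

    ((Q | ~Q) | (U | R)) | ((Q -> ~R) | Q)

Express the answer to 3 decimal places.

0.997

~Q = 1 − 0.7200 = 0.2800
Q | ~Q = a + b − a·b on (0.7200, 0.2800) = 0.7984
U | R = a + b − a·b on (0.5200, 0.5100) = 0.7648
(Q | ~Q) | (U | R) = a + b − a·b on (0.7984, 0.7648) = 0.9526
~R = 1 − 0.5100 = 0.4900
Q -> ~R  [Łukasiewicz: min(1, 1−a+b)] with a=0.7200, b=0.4900 → 0.7700
(Q -> ~R) | Q = a + b − a·b on (0.7700, 0.7200) = 0.9356
((Q | ~Q) | (U | R)) | ((Q -> ~R) | Q) = a + b − a·b on (0.9526, 0.9356) = 0.9969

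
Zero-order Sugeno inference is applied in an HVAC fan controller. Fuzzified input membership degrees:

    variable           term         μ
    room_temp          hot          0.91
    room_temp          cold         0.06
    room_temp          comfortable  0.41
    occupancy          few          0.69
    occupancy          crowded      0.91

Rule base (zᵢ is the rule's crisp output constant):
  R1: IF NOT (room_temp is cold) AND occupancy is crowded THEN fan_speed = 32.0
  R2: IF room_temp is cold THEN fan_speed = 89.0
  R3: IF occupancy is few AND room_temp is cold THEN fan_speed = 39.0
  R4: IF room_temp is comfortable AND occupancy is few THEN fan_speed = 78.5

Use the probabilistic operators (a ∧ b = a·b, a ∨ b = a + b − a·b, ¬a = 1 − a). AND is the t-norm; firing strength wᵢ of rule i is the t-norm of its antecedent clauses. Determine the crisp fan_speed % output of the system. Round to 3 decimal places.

45.604

R1 (z=32.0): ¬cold=1−0.06=0.94, crowded=0.91; AND[a·b] → w = 0.8554
R2 (z=89.0): cold=0.06 → w = 0.0600
R3 (z=39.0): few=0.69, cold=0.06; AND[a·b] → w = 0.0414
R4 (z=78.5): comfortable=0.41, few=0.69; AND[a·b] → w = 0.2829
Weighted average = (0.8554·32.0 + 0.0600·89.0 + 0.0414·39.0 + 0.2829·78.5) / (0.8554 + 0.0600 + 0.0414 + 0.2829)
  = 56.5350 / 1.2397 = 45.604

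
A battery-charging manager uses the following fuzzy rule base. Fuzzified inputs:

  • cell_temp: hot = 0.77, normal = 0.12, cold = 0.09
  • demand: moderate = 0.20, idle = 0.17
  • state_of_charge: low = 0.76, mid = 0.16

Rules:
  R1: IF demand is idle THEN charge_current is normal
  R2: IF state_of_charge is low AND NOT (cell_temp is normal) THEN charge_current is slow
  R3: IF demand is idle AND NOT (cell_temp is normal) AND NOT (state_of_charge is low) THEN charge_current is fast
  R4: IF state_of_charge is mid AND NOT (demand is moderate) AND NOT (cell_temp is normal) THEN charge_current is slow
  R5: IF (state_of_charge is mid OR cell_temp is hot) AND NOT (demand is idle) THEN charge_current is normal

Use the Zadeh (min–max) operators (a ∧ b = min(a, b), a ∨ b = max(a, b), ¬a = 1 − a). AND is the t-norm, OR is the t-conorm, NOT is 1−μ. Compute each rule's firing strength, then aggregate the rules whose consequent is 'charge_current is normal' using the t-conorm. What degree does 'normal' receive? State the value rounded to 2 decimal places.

0.77

R1: idle=0.17 → w = 0.17
R2: low=0.76, ¬normal=1−0.12=0.88; AND[min(a, b)] → w = 0.76
R3: idle=0.17, ¬normal=1−0.12=0.88, ¬low=1−0.76=0.24; AND[min(a, b)] → w = 0.17
R4: mid=0.16, ¬moderate=1−0.20=0.80, ¬normal=1−0.12=0.88; AND[min(a, b)] → w = 0.16
R5: (mid=0.16 OR hot=0.77) = 0.77; AND[min(a, b)] with ¬idle=1−0.17=0.83 → w = 0.77
Rules with consequent 'normal': {R1, R5} → strengths 0.17, 0.77
Aggregate via t-conorm [max(a, b)]: 0.77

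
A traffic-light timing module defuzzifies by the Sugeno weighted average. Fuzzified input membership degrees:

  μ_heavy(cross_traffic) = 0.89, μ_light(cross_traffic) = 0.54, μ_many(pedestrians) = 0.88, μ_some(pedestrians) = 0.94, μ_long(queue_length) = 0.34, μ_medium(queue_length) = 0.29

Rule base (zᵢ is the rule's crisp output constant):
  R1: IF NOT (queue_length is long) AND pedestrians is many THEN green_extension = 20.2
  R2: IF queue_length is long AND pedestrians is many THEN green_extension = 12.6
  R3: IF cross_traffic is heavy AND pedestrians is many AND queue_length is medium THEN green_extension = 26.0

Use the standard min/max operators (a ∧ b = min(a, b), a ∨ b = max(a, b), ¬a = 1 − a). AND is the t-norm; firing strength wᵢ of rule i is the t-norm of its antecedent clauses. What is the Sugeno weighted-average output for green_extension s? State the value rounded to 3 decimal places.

R1 (z=20.2): ¬long=1−0.34=0.66, many=0.88; AND[min(a, b)] → w = 0.66
R2 (z=12.6): long=0.34, many=0.88; AND[min(a, b)] → w = 0.34
R3 (z=26.0): heavy=0.89, many=0.88, medium=0.29; AND[min(a, b)] → w = 0.29
Weighted average = (0.66·20.2 + 0.34·12.6 + 0.29·26.0) / (0.66 + 0.34 + 0.29)
  = 25.1560 / 1.2900 = 19.501

19.501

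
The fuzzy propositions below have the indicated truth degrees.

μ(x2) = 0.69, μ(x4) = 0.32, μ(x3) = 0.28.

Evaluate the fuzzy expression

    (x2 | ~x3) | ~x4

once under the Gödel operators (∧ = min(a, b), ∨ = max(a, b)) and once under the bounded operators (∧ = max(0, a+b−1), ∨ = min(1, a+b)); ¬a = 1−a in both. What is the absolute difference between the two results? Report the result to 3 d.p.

Under Gödel:
  ~x3 = 1 − 0.28 = 0.72
  x2 | ~x3 = max(a, b) on (0.69, 0.72) = 0.72
  ~x4 = 1 − 0.32 = 0.68
  (x2 | ~x3) | ~x4 = max(a, b) on (0.72, 0.68) = 0.72
  → value = 0.7200
Under bounded:
  ~x3 = 1 − 0.28 = 0.72
  x2 | ~x3 = min(1, a+b) on (0.69, 0.72) = 1.00
  ~x4 = 1 − 0.32 = 0.68
  (x2 | ~x3) | ~x4 = min(1, a+b) on (1.00, 0.68) = 1.00
  → value = 1.0000
|0.7200 − 1.0000| = 0.280

0.280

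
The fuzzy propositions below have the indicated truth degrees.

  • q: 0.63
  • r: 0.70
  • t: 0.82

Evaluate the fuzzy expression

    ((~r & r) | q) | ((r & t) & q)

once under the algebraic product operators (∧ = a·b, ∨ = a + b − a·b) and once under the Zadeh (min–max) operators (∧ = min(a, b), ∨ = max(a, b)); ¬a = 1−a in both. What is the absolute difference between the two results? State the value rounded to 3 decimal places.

Under algebraic product:
  ~r = 1 − 0.7000 = 0.3000
  ~r & r = a·b on (0.3000, 0.7000) = 0.2100
  (~r & r) | q = a + b − a·b on (0.2100, 0.6300) = 0.7077
  r & t = a·b on (0.7000, 0.8200) = 0.5740
  (r & t) & q = a·b on (0.5740, 0.6300) = 0.3616
  ((~r & r) | q) | ((r & t) & q) = a + b − a·b on (0.7077, 0.3616) = 0.8134
  → value = 0.8134
Under Zadeh (min–max):
  ~r = 1 − 0.70 = 0.30
  ~r & r = min(a, b) on (0.30, 0.70) = 0.30
  (~r & r) | q = max(a, b) on (0.30, 0.63) = 0.63
  r & t = min(a, b) on (0.70, 0.82) = 0.70
  (r & t) & q = min(a, b) on (0.70, 0.63) = 0.63
  ((~r & r) | q) | ((r & t) & q) = max(a, b) on (0.63, 0.63) = 0.63
  → value = 0.6300
|0.8134 − 0.6300| = 0.183

0.183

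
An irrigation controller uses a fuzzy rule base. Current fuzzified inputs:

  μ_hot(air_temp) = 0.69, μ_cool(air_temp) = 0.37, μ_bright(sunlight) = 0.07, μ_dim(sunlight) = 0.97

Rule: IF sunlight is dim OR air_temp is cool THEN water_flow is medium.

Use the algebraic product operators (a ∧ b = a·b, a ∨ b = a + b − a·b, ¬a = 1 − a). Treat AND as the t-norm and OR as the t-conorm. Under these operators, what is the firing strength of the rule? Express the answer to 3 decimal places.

firing strength: dim=0.97, cool=0.37; OR[a + b − a·b] → w = 0.9811

0.981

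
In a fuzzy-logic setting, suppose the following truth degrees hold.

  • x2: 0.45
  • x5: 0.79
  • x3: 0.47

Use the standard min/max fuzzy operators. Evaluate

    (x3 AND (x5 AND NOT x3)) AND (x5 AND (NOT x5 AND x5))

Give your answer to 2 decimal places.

0.21

NOT x3 = 1 − 0.47 = 0.53
x5 AND NOT x3 = min(a, b) on (0.79, 0.53) = 0.53
x3 AND (x5 AND NOT x3) = min(a, b) on (0.47, 0.53) = 0.47
NOT x5 = 1 − 0.79 = 0.21
NOT x5 AND x5 = min(a, b) on (0.21, 0.79) = 0.21
x5 AND (NOT x5 AND x5) = min(a, b) on (0.79, 0.21) = 0.21
(x3 AND (x5 AND NOT x3)) AND (x5 AND (NOT x5 AND x5)) = min(a, b) on (0.47, 0.21) = 0.21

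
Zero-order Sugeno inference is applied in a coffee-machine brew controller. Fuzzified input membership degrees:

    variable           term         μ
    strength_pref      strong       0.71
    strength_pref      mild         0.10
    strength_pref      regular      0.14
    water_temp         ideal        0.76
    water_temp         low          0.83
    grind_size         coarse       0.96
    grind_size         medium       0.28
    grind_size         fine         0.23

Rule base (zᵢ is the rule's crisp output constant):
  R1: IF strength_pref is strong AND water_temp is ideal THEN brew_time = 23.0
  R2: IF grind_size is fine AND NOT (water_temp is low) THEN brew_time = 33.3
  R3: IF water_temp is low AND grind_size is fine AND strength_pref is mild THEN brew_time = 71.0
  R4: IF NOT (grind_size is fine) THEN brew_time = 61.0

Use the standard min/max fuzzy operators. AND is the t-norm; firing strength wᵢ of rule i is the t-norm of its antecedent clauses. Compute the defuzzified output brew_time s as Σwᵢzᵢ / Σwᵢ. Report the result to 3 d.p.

43.463

R1 (z=23.0): strong=0.71, ideal=0.76; AND[min(a, b)] → w = 0.71
R2 (z=33.3): fine=0.23, ¬low=1−0.83=0.17; AND[min(a, b)] → w = 0.17
R3 (z=71.0): low=0.83, fine=0.23, mild=0.10; AND[min(a, b)] → w = 0.10
R4 (z=61.0): ¬fine=1−0.23=0.77 → w = 0.77
Weighted average = (0.71·23.0 + 0.17·33.3 + 0.10·71.0 + 0.77·61.0) / (0.71 + 0.17 + 0.10 + 0.77)
  = 76.0610 / 1.7500 = 43.463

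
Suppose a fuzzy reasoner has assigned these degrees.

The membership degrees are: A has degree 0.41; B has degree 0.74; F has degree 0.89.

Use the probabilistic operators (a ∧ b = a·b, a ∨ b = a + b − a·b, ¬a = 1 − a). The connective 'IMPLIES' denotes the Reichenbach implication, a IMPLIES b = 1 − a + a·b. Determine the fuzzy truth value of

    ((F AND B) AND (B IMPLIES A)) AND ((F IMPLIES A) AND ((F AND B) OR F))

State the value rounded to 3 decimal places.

0.170

F AND B = a·b on (0.8900, 0.7400) = 0.6586
B IMPLIES A  [Reichenbach: 1 − a + a·b] with a=0.7400, b=0.4100 → 0.5634
(F AND B) AND (B IMPLIES A) = a·b on (0.6586, 0.5634) = 0.3711
F IMPLIES A  [Reichenbach: 1 − a + a·b] with a=0.8900, b=0.4100 → 0.4749
F AND B = a·b on (0.8900, 0.7400) = 0.6586
(F AND B) OR F = a + b − a·b on (0.6586, 0.8900) = 0.9624
(F IMPLIES A) AND ((F AND B) OR F) = a·b on (0.4749, 0.9624) = 0.4571
((F AND B) AND (B IMPLIES A)) AND ((F IMPLIES A) AND ((F AND B) OR F)) = a·b on (0.3711, 0.4571) = 0.1696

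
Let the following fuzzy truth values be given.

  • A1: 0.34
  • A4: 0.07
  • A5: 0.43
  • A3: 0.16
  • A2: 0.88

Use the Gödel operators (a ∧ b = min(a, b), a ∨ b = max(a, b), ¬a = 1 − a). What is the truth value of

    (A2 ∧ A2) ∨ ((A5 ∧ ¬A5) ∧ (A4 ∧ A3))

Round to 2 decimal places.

A2 ∧ A2 = min(a, b) on (0.88, 0.88) = 0.88
¬A5 = 1 − 0.43 = 0.57
A5 ∧ ¬A5 = min(a, b) on (0.43, 0.57) = 0.43
A4 ∧ A3 = min(a, b) on (0.07, 0.16) = 0.07
(A5 ∧ ¬A5) ∧ (A4 ∧ A3) = min(a, b) on (0.43, 0.07) = 0.07
(A2 ∧ A2) ∨ ((A5 ∧ ¬A5) ∧ (A4 ∧ A3)) = max(a, b) on (0.88, 0.07) = 0.88

0.88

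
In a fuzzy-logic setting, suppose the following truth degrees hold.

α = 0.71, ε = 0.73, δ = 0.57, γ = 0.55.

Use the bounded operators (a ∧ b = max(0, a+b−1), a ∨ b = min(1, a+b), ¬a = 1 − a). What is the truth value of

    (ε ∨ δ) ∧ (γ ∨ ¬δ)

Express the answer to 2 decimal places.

ε ∨ δ = min(1, a+b) on (0.73, 0.57) = 1.00
¬δ = 1 − 0.57 = 0.43
γ ∨ ¬δ = min(1, a+b) on (0.55, 0.43) = 0.98
(ε ∨ δ) ∧ (γ ∨ ¬δ) = max(0, a+b−1) on (1.00, 0.98) = 0.98

0.98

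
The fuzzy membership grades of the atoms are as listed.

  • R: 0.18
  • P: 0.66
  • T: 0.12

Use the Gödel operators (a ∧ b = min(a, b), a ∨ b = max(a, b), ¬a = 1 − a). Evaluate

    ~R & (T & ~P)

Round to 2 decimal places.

~R = 1 − 0.18 = 0.82
~P = 1 − 0.66 = 0.34
T & ~P = min(a, b) on (0.12, 0.34) = 0.12
~R & (T & ~P) = min(a, b) on (0.82, 0.12) = 0.12

0.12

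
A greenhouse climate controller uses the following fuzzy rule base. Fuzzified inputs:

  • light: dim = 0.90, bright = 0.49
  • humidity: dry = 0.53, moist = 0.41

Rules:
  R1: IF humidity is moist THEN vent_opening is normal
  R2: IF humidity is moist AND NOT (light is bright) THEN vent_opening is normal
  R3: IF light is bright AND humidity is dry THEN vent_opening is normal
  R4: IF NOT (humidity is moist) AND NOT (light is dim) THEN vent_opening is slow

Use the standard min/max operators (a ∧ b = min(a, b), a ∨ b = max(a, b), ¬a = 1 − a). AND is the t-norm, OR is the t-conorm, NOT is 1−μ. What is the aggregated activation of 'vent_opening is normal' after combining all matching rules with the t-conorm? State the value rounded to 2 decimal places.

R1: moist=0.41 → w = 0.41
R2: moist=0.41, ¬bright=1−0.49=0.51; AND[min(a, b)] → w = 0.41
R3: bright=0.49, dry=0.53; AND[min(a, b)] → w = 0.49
R4: ¬moist=1−0.41=0.59, ¬dim=1−0.90=0.10; AND[min(a, b)] → w = 0.10
Rules with consequent 'normal': {R1, R2, R3} → strengths 0.41, 0.41, 0.49
Aggregate via t-conorm [max(a, b)]: 0.49

0.49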